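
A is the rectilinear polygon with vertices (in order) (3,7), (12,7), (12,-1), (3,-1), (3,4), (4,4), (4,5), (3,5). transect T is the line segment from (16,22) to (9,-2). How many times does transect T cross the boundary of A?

2

The segment meets the boundary at (9.292,-1), (11.625,7).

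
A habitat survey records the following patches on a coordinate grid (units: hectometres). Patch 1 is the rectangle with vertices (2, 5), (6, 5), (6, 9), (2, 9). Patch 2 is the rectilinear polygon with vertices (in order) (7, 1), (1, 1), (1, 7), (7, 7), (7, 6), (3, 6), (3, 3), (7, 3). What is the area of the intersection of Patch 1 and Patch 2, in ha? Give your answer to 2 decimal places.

The intersection is the polygon with vertices (6,6), (3,6), (3,5), (2,5), (2,7), (6,7).
By the shoelace formula its area is 5.00.

5.00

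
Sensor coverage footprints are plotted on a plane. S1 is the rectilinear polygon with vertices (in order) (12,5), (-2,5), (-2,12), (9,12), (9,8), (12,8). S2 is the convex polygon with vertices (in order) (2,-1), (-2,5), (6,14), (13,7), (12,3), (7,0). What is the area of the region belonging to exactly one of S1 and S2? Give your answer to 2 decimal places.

|S1| = 86, |S2| = 131.5, |S1∩S2| = 63.7222.
|S1 △ S2| = |S1| + |S2| − 2·|S1∩S2| = 86 + 131.5 − 127.4444 = 90.06.

90.06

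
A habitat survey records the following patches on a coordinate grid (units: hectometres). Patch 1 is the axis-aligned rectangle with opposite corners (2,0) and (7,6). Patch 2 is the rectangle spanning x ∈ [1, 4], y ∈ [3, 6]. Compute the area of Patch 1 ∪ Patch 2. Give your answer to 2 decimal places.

33.00

By inclusion–exclusion:
Individual areas: |Patch 1| = 30, |Patch 2| = 9.
|Patch 1∩Patch 2|: x∈[2,4], y∈[3,6] → 2·3 = 6.
|Patch 1 ∪ Patch 2| = 39 − 6 = 33.00.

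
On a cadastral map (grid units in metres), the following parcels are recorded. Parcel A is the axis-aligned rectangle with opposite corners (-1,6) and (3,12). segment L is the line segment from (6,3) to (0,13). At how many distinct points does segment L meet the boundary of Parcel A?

The segment meets the boundary at (0.6,12), (3,8).

2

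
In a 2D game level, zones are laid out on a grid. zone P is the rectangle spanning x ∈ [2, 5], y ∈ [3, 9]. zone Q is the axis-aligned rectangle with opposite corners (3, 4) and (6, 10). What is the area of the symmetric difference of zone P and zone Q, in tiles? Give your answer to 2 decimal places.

16.00

|zone P∩zone Q|: x∈[3,5], y∈[4,9] → 2·5 = 10.
|zone P △ zone Q| = |zone P| + |zone Q| − 2·|zone P∩zone Q| = 18 + 18 − 20 = 16.00.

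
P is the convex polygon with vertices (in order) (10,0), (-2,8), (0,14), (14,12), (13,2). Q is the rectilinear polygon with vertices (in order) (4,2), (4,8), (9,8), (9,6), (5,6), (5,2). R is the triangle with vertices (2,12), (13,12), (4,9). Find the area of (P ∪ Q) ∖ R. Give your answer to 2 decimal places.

|P ∪ Q| = 147.6667.
|(P ∪ Q) ∩ R| = 16.5.
|(P ∪ Q) ∖ R| = 147.6667 − 16.5 = 131.17.

131.17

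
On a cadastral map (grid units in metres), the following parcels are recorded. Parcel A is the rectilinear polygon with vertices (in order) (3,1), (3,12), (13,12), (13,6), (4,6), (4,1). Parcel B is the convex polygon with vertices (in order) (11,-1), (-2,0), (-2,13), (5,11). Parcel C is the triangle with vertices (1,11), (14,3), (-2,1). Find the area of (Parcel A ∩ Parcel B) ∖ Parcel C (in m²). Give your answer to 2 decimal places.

7.14

|Parcel A ∩ Parcel B| = 21.8214.
|(Parcel A ∩ Parcel B) ∩ Parcel C| = 14.6822.
|(Parcel A ∩ Parcel B) ∖ Parcel C| = 21.8214 − 14.6822 = 7.14.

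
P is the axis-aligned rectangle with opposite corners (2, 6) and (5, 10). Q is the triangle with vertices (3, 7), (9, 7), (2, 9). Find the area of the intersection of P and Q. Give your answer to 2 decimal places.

3.71

The intersection is the polygon with vertices (5,7), (3,7), (2,9), (5,8.143).
By the shoelace formula its area is 3.71.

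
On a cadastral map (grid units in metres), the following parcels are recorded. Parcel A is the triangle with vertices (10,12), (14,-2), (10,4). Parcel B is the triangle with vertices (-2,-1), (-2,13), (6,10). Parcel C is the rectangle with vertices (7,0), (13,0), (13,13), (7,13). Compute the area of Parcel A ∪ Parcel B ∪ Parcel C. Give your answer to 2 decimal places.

By inclusion–exclusion:
Individual areas: |Parcel A| = 16, |Parcel B| = 56, |Parcel C| = 78.
|Parcel A∩Parcel B| = 0.
|Parcel A∩Parcel C| = 14.9167.
|Parcel B∩Parcel C| = 0.
|Parcel A∩Parcel B∩Parcel C| = 0.
|Parcel A ∪ Parcel B ∪ Parcel C| = 150 − 14.9167 + 0 = 135.08.

135.08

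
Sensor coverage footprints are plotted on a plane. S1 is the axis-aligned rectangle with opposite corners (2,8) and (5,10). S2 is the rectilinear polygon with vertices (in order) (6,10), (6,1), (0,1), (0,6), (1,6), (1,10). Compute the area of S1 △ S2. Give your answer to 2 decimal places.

44.00

|S1| = 6, |S2| = 50, |S1∩S2| = 6.
|S1 △ S2| = |S1| + |S2| − 2·|S1∩S2| = 6 + 50 − 12 = 44.00.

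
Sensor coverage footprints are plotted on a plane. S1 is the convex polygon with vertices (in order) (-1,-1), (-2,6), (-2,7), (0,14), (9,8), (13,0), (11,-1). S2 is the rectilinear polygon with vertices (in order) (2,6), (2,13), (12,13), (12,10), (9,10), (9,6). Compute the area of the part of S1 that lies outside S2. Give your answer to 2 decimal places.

116.17

|S1| = 146.5, |S1∩S2| = 30.3333.
|S1 ∖ S2| = |S1| − |S1∩S2| = 146.5 − 30.3333 = 116.17.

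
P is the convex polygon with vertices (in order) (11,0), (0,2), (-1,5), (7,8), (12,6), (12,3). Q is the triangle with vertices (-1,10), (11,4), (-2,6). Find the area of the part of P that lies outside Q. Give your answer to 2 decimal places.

|P| = 71, |P∩Q| = 11.3143.
|P ∖ Q| = |P| − |P∩Q| = 71 − 11.3143 = 59.69.

59.69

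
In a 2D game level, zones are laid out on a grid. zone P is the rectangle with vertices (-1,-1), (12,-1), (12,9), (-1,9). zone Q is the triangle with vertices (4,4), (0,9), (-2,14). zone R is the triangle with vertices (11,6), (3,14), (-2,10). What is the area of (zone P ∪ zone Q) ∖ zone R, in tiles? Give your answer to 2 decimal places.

|zone P ∪ zone Q| = 132.5.
|(zone P ∪ zone Q) ∩ zone R| = 11.5437.
|(zone P ∪ zone Q) ∖ zone R| = 132.5 − 11.5437 = 120.96.

120.96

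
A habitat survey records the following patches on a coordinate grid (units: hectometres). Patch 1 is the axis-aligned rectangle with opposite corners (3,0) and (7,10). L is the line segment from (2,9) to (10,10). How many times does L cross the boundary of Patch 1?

The segment meets the boundary at (7,9.625), (3,9.125).

2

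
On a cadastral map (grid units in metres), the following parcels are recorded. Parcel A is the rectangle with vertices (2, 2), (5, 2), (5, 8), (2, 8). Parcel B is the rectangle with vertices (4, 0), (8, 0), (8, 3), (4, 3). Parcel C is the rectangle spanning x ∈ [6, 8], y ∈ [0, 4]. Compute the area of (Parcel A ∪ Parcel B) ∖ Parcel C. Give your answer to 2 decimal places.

23.00

|Parcel A ∪ Parcel B| = 29.
|(Parcel A ∪ Parcel B) ∩ Parcel C| = 6.
|(Parcel A ∪ Parcel B) ∖ Parcel C| = 29 − 6 = 23.00.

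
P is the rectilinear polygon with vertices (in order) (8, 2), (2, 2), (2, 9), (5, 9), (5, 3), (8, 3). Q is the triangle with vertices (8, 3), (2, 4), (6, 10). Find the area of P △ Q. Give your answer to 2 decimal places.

|P| = 24, |Q| = 20, |P∩Q| = 7.5.
|P △ Q| = |P| + |Q| − 2·|P∩Q| = 24 + 20 − 15 = 29.00.

29.00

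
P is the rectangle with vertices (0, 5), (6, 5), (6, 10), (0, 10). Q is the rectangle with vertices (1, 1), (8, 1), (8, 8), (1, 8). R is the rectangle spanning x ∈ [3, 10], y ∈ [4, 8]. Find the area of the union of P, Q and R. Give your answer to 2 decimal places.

72.00

By inclusion–exclusion:
Individual areas: |P| = 30, |Q| = 49, |R| = 28.
|P∩Q|: x∈[1,6], y∈[5,8] → 5·3 = 15.
|P∩R|: x∈[3,6], y∈[5,8] → 3·3 = 9.
|Q∩R|: x∈[3,8], y∈[4,8] → 5·4 = 20.
|P∩Q∩R| = 9.
|P ∪ Q ∪ R| = 107 − 44 + 9 = 72.00.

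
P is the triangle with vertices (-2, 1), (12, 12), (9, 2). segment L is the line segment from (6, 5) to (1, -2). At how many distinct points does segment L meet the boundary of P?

The segment meets the boundary at (3.5,1.5).

1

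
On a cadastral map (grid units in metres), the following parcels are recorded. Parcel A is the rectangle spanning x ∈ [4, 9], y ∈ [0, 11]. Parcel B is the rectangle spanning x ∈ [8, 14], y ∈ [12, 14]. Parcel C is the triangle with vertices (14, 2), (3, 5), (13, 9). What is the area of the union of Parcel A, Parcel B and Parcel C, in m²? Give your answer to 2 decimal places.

By inclusion–exclusion:
Individual areas: |Parcel A| = 55, |Parcel B| = 12, |Parcel C| = 37.
|Parcel A∩Parcel B| = 0 (no overlap).
|Parcel A∩Parcel C| = 11.7727.
|Parcel B∩Parcel C| = 0.
|Parcel A∩Parcel B∩Parcel C| = 0.
|Parcel A ∪ Parcel B ∪ Parcel C| = 104 − 11.7727 + 0 = 92.23.

92.23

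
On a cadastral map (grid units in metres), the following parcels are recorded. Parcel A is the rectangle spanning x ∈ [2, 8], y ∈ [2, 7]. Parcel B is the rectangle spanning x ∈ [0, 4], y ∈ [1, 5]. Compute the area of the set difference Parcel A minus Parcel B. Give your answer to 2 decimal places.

|Parcel A∩Parcel B|: x∈[2,4], y∈[2,5] → 2·3 = 6.
|Parcel A| = 30.
|Parcel A ∖ Parcel B| = |Parcel A| − |Parcel A∩Parcel B| = 30 − 6 = 24.00.

24.00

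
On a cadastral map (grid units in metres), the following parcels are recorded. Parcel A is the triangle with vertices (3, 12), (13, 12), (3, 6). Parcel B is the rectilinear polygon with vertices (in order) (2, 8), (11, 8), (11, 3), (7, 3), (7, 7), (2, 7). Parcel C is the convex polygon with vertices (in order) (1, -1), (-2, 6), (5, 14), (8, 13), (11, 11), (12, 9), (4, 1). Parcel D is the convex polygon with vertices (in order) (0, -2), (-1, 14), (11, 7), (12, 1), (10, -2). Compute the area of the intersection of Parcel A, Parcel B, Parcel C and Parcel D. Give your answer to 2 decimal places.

The intersection is the polygon with vertices (3,8), (6.333,8), (4.667,7), (3,7).
By the shoelace formula its area is 2.50.

2.50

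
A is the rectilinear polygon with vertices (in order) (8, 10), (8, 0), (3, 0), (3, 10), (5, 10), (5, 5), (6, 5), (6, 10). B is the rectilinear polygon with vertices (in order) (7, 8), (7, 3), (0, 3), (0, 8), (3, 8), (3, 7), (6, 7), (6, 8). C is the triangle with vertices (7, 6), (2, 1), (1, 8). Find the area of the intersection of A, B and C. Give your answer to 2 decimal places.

8.50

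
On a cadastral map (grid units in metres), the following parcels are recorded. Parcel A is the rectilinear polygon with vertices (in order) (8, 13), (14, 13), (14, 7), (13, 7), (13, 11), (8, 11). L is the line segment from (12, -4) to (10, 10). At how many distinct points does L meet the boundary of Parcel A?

The segment lies entirely outside Parcel A and never meets its boundary.

0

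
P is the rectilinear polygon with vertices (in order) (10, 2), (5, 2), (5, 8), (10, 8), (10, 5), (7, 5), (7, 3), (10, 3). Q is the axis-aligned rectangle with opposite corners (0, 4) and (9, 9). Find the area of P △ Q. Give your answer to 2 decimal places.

41.00

|P| = 24, |Q| = 45, |P∩Q| = 14.
|P △ Q| = |P| + |Q| − 2·|P∩Q| = 24 + 45 − 28 = 41.00.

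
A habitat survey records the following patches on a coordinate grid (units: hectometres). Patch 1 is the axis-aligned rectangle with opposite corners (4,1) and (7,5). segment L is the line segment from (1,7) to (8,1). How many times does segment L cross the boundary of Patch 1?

2

The segment meets the boundary at (7,1.857), (4,4.429).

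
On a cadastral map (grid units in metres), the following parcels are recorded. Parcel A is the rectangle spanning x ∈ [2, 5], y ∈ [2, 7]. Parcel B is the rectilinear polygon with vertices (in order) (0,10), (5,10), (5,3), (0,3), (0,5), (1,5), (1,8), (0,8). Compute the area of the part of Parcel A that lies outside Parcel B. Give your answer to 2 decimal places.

|Parcel A| = 15, |Parcel A∩Parcel B| = 12.
|Parcel A ∖ Parcel B| = |Parcel A| − |Parcel A∩Parcel B| = 15 − 12 = 3.00.

3.00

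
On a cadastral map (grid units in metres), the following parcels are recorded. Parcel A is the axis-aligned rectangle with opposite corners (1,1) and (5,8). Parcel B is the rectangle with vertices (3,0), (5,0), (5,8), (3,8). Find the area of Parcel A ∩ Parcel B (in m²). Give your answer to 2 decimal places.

|Parcel A∩Parcel B|: x∈[3,5], y∈[1,8] → 2·7 = 14.

14.00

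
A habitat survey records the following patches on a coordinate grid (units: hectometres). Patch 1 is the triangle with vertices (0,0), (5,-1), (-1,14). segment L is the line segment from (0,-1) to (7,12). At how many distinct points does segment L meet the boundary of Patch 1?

The segment meets the boundary at (2.869,4.328), (0.486,-0.097).

2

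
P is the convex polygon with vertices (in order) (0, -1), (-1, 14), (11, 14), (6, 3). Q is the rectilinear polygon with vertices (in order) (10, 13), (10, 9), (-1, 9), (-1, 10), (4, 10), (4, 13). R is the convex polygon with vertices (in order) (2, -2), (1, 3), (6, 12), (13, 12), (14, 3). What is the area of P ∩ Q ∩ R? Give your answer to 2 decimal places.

12.72

The intersection is the polygon with vertices (10,11.8), (8.727,9), (4.333,9), (6,12), (10,12).
By the shoelace formula its area is 12.72.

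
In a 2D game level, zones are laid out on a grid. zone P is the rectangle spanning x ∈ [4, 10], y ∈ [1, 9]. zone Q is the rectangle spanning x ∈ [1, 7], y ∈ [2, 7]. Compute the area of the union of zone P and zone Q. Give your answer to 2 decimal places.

By inclusion–exclusion:
Individual areas: |zone P| = 48, |zone Q| = 30.
|zone P∩zone Q|: x∈[4,7], y∈[2,7] → 3·5 = 15.
|zone P ∪ zone Q| = 78 − 15 = 63.00.

63.00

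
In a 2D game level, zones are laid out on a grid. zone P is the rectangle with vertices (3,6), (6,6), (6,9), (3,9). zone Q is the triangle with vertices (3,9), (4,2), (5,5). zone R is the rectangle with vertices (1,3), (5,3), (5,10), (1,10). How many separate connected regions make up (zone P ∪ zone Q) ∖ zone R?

2

(zone P ∪ zone Q) ∖ zone R splits into 2 disjoint pieces (area 3, area 0.2381).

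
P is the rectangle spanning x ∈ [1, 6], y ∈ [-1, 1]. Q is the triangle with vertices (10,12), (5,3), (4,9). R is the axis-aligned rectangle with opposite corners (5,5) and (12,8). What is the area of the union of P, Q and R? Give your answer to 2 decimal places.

44.67

By inclusion–exclusion:
Individual areas: |P| = 10, |Q| = 19.5, |R| = 21.
|P∩Q| = 0.
|P∩R| = 0 (no overlap).
|Q∩R| = 5.8333.
|P∩Q∩R| = 0.
|P ∪ Q ∪ R| = 50.5 − 5.8333 + 0 = 44.67.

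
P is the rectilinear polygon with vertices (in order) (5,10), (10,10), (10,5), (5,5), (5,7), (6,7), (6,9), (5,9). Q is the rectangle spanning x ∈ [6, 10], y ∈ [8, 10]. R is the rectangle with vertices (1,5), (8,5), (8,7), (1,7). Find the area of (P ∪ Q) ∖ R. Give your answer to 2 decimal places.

17.00

|P ∪ Q| = 23.
|(P ∪ Q) ∩ R| = 6.
|(P ∪ Q) ∖ R| = 23 − 6 = 17.00.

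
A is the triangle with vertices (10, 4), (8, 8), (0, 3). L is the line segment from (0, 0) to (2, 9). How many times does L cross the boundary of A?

2

The segment meets the boundary at (0.774,3.484), (0.682,3.068).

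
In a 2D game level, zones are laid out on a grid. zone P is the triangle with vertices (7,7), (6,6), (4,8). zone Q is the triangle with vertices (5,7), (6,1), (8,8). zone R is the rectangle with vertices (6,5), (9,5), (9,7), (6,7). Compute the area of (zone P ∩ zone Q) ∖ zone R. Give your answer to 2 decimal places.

0.83

|zone P ∩ zone Q| = 1.3333.
|(zone P ∩ zone Q) ∩ zone R| = 0.5.
|(zone P ∩ zone Q) ∖ zone R| = 1.3333 − 0.5 = 0.83.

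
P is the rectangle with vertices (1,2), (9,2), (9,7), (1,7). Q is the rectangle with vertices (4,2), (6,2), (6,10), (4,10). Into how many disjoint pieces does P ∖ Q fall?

2

P ∖ Q splits into 2 disjoint pieces (area 15, area 15).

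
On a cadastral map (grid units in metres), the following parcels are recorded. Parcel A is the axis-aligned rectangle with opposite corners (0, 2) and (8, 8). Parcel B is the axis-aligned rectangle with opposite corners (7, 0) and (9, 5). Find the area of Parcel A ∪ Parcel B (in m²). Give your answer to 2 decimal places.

By inclusion–exclusion:
Individual areas: |Parcel A| = 48, |Parcel B| = 10.
|Parcel A∩Parcel B|: x∈[7,8], y∈[2,5] → 1·3 = 3.
|Parcel A ∪ Parcel B| = 58 − 3 = 55.00.

55.00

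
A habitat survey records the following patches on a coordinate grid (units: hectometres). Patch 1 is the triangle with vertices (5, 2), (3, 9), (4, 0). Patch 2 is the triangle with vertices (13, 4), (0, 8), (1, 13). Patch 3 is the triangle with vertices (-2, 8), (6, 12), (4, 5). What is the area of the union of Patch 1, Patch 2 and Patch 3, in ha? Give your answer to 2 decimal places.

48.90

By inclusion–exclusion:
Individual areas: |Patch 1| = 5.5, |Patch 2| = 34.5, |Patch 3| = 24.
|Patch 1∩Patch 2| = 0.3665.
|Patch 1∩Patch 3| = 1.2973.
|Patch 2∩Patch 3| = 13.8041.
|Patch 1∩Patch 2∩Patch 3| = 0.3665.
|Patch 1 ∪ Patch 2 ∪ Patch 3| = 64 − 15.4679 + 0.3665 = 48.90.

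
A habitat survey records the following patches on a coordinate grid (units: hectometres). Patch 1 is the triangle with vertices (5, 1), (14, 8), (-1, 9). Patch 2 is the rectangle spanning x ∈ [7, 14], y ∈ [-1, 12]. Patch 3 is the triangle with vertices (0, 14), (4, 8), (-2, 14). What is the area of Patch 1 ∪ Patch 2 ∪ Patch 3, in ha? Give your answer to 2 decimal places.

133.23

By inclusion–exclusion:
Individual areas: |Patch 1| = 57, |Patch 2| = 91, |Patch 3| = 6.
|Patch 1∩Patch 2| = 20.6889.
|Patch 1∩Patch 3| = 0.0831.
|Patch 2∩Patch 3| = 0.
|Patch 1∩Patch 2∩Patch 3| = 0.
|Patch 1 ∪ Patch 2 ∪ Patch 3| = 154 − 20.7719 + 0 = 133.23.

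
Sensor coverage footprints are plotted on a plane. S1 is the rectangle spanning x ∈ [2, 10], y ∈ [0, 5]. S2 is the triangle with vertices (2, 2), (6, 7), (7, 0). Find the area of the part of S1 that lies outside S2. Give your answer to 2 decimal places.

25.39

|S1| = 40, |S1∩S2| = 14.6143.
|S1 ∖ S2| = |S1| − |S1∩S2| = 40 − 14.6143 = 25.39.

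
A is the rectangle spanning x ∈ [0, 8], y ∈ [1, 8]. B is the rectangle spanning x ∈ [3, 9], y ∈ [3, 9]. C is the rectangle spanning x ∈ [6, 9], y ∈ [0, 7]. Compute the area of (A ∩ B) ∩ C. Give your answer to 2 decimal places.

The region (A ∩ B) ∩ C is the polygon with vertices (8,3), (6,3), (6,7), (8,7).
By the shoelace formula its area is 8.00.

8.00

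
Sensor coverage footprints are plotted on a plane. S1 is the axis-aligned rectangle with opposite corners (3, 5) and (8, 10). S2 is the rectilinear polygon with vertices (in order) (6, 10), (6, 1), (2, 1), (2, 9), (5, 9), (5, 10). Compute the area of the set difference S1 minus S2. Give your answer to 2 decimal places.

|S1| = 25, |S1∩S2| = 13.
|S1 ∖ S2| = |S1| − |S1∩S2| = 25 − 13 = 12.00.

12.00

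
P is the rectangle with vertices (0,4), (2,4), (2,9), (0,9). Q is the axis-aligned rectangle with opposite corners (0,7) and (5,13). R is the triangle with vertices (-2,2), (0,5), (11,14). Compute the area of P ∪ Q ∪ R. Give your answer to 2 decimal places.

39.90

By inclusion–exclusion:
Individual areas: |P| = 10, |Q| = 30, |R| = 7.5.
|P∩Q|: x∈[0,2], y∈[7,9] → 2·2 = 4.
|P∩R| = 2.0851.
|Q∩R| = 1.5147.
|P∩Q∩R| = 0.
|P ∪ Q ∪ R| = 47.5 − 7.5997 + 0 = 39.90.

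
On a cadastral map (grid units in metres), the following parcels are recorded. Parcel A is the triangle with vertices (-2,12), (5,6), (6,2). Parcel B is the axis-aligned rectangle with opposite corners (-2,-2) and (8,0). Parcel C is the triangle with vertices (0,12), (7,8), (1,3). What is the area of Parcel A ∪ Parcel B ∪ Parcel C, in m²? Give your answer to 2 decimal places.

By inclusion–exclusion:
Individual areas: |Parcel A| = 11, |Parcel B| = 20, |Parcel C| = 29.5.
|Parcel A∩Parcel B| = 0.
|Parcel A∩Parcel C| = 6.3677.
|Parcel B∩Parcel C| = 0.
|Parcel A∩Parcel B∩Parcel C| = 0.
|Parcel A ∪ Parcel B ∪ Parcel C| = 60.5 − 6.3677 + 0 = 54.13.

54.13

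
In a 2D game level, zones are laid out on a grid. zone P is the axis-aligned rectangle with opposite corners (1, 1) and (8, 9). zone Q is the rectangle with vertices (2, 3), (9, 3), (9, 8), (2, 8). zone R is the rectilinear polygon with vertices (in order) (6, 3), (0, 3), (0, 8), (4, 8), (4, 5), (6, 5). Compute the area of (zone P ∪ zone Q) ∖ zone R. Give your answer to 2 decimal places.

|zone P ∪ zone Q| = 61.
|(zone P ∪ zone Q) ∩ zone R| = 19.
|(zone P ∪ zone Q) ∖ zone R| = 61 − 19 = 42.00.

42.00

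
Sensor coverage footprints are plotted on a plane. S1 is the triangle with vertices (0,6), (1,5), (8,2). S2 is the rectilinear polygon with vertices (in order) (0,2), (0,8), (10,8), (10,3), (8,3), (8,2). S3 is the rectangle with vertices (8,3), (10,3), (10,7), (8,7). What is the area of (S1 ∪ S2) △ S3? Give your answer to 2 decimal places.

50.00

|S1 ∪ S2| = 58.
|(S1 ∪ S2) ∩ S3| = 8.
|(S1 ∪ S2) △ S3| = 58 + 8 − 16 = 50.00.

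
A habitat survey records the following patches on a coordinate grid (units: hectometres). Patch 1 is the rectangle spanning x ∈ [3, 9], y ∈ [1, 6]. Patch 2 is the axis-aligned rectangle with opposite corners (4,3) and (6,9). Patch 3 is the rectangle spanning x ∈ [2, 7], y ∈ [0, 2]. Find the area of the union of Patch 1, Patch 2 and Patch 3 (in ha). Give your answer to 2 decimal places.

42.00

By inclusion–exclusion:
Individual areas: |Patch 1| = 30, |Patch 2| = 12, |Patch 3| = 10.
|Patch 1∩Patch 2|: x∈[4,6], y∈[3,6] → 2·3 = 6.
|Patch 1∩Patch 3|: x∈[3,7], y∈[1,2] → 4·1 = 4.
|Patch 2∩Patch 3| = 0 (no overlap).
|Patch 1∩Patch 2∩Patch 3| = 0.
|Patch 1 ∪ Patch 2 ∪ Patch 3| = 52 − 10 + 0 = 42.00.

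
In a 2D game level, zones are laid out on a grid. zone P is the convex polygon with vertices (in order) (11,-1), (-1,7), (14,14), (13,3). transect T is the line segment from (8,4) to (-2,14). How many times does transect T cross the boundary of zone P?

1

The segment meets the boundary at (3.091,8.909).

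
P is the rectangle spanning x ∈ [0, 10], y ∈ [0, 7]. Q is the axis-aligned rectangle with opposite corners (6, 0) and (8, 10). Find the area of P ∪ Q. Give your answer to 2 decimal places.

76.00

By inclusion–exclusion:
Individual areas: |P| = 70, |Q| = 20.
|P∩Q|: x∈[6,8], y∈[0,7] → 2·7 = 14.
|P ∪ Q| = 90 − 14 = 76.00.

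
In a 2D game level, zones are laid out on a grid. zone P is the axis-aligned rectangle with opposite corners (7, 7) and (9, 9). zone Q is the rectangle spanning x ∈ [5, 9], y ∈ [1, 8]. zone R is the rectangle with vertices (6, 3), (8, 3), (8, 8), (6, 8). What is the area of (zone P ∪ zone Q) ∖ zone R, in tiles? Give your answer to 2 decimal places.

20.00

|zone P ∪ zone Q| = 30.
|(zone P ∪ zone Q) ∩ zone R| = 10.
|(zone P ∪ zone Q) ∖ zone R| = 30 − 10 = 20.00.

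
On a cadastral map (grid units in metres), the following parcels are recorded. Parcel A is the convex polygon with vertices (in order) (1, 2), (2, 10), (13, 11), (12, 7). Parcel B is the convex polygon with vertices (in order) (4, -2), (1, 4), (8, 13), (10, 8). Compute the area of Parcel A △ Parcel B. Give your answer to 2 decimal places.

|Parcel A| = 63, |Parcel B| = 59.5, |Parcel A∩Parcel B| = 37.9909.
|Parcel A △ Parcel B| = |Parcel A| + |Parcel B| − 2·|Parcel A∩Parcel B| = 63 + 59.5 − 75.9818 = 46.52.

46.52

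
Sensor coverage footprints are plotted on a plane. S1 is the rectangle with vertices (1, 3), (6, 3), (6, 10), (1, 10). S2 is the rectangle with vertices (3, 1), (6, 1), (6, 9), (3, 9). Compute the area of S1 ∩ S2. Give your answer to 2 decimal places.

|S1∩S2|: x∈[3,6], y∈[3,9] → 3·6 = 18.

18.00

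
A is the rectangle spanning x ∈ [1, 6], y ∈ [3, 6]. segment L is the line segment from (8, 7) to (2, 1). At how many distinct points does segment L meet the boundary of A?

2

The segment meets the boundary at (4,3), (6,5).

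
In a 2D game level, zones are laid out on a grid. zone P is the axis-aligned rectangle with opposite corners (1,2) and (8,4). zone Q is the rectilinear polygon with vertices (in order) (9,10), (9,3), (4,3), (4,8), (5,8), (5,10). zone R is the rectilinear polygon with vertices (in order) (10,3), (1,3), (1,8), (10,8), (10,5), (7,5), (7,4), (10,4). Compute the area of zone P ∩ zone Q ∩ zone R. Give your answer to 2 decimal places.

4.00

The intersection is the polygon with vertices (8,3), (4,3), (4,4), (7,4), (8,4).
By the shoelace formula its area is 4.00.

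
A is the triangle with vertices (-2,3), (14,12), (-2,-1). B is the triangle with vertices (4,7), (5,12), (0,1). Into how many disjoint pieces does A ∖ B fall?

1

A ∖ B is a single connected region.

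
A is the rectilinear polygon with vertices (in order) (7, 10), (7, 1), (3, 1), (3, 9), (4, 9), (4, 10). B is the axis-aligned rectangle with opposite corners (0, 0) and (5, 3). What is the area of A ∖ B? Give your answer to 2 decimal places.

31.00

|A| = 35, |A∩B| = 4.
|A ∖ B| = |A| − |A∩B| = 35 − 4 = 31.00.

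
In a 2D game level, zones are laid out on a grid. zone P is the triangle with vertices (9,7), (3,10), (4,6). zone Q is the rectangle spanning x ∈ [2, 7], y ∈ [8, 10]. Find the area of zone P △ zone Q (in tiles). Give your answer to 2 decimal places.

13.50

|zone P| = 10.5, |zone Q| = 10, |zone P∩zone Q| = 3.5.
|zone P △ zone Q| = |zone P| + |zone Q| − 2·|zone P∩zone Q| = 10.5 + 10 − 7 = 13.50.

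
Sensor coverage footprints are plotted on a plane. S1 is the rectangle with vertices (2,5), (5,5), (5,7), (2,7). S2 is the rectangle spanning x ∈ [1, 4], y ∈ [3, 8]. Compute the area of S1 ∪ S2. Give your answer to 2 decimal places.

By inclusion–exclusion:
Individual areas: |S1| = 6, |S2| = 15.
|S1∩S2|: x∈[2,4], y∈[5,7] → 2·2 = 4.
|S1 ∪ S2| = 21 − 4 = 17.00.

17.00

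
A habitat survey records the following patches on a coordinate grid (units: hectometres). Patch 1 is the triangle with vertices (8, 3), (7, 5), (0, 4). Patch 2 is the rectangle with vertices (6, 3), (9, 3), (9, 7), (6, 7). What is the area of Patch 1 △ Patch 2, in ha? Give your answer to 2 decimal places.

14.14

|Patch 1| = 7.5, |Patch 2| = 12, |Patch 1∩Patch 2| = 2.6786.
|Patch 1 △ Patch 2| = |Patch 1| + |Patch 2| − 2·|Patch 1∩Patch 2| = 7.5 + 12 − 5.3571 = 14.14.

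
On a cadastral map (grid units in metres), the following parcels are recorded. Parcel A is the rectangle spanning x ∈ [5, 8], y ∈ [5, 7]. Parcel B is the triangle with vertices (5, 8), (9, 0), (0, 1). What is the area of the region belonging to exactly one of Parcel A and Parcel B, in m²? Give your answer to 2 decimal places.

36.00

|Parcel A| = 6, |Parcel B| = 34, |Parcel A∩Parcel B| = 2.
|Parcel A △ Parcel B| = |Parcel A| + |Parcel B| − 2·|Parcel A∩Parcel B| = 6 + 34 − 4 = 36.00.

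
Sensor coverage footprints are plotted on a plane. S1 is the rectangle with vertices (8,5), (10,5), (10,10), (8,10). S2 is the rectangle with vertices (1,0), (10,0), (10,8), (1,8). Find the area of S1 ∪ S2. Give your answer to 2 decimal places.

76.00

By inclusion–exclusion:
Individual areas: |S1| = 10, |S2| = 72.
|S1∩S2|: x∈[8,10], y∈[5,8] → 2·3 = 6.
|S1 ∪ S2| = 82 − 6 = 76.00.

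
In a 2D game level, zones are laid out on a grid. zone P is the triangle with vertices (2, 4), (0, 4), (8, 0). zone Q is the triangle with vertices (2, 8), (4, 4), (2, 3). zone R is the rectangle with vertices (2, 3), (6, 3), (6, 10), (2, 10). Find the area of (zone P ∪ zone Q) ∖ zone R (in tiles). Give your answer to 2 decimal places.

|zone P ∪ zone Q| = 8.5714.
|(zone P ∪ zone Q) ∩ zone R| = 5.3214.
|(zone P ∪ zone Q) ∖ zone R| = 8.5714 − 5.3214 = 3.25.

3.25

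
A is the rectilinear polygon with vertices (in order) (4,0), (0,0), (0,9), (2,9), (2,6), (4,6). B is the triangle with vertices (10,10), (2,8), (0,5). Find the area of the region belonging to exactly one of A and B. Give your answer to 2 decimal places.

|A| = 30, |B| = 10, |A∩B| = 2.
|A △ B| = |A| + |B| − 2·|A∩B| = 30 + 10 − 4 = 36.00.

36.00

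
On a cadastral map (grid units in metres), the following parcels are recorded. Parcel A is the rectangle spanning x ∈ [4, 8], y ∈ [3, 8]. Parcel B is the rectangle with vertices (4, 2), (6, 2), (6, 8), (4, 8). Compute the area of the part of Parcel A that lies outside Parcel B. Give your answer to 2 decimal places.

10.00

|Parcel A∩Parcel B|: x∈[4,6], y∈[3,8] → 2·5 = 10.
|Parcel A| = 20.
|Parcel A ∖ Parcel B| = |Parcel A| − |Parcel A∩Parcel B| = 20 − 10 = 10.00.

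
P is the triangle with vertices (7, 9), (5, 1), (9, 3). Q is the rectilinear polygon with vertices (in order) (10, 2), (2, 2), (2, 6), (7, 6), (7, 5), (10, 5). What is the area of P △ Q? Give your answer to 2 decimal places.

24.33

|P| = 14, |Q| = 29, |P∩Q| = 9.3333.
|P △ Q| = |P| + |Q| − 2·|P∩Q| = 14 + 29 − 18.6667 = 24.33.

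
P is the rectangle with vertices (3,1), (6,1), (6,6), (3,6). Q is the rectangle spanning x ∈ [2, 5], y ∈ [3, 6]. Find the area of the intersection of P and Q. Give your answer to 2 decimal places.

|P∩Q|: x∈[3,5], y∈[3,6] → 2·3 = 6.

6.00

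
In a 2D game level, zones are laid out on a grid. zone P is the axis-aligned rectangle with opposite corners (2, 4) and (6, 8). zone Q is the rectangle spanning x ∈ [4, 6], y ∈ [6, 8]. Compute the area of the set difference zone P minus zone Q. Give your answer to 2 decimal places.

|zone P∩zone Q|: x∈[4,6], y∈[6,8] → 2·2 = 4.
|zone P| = 16.
|zone P ∖ zone Q| = |zone P| − |zone P∩zone Q| = 16 − 4 = 12.00.

12.00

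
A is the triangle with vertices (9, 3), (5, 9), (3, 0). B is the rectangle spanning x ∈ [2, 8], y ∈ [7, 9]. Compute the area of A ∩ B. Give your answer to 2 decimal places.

1.78

The intersection is the polygon with vertices (6.333,7), (4.556,7), (5,9).
By the shoelace formula its area is 1.78.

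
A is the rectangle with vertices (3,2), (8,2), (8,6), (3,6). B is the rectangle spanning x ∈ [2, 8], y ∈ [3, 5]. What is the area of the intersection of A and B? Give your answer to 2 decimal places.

|A∩B|: x∈[3,8], y∈[3,5] → 5·2 = 10.

10.00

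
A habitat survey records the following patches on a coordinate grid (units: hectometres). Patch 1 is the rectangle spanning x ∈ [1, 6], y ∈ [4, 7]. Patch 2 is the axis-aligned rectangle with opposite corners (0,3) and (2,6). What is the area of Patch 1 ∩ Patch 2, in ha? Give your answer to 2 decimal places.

2.00

|Patch 1∩Patch 2|: x∈[1,2], y∈[4,6] → 1·2 = 2.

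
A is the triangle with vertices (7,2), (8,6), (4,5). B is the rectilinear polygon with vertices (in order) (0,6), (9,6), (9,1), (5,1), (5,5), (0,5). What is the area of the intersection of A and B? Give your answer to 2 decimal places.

7.00

The intersection is the polygon with vertices (7,2), (5,4), (5,5), (4,5), (8,6).
By the shoelace formula its area is 7.00.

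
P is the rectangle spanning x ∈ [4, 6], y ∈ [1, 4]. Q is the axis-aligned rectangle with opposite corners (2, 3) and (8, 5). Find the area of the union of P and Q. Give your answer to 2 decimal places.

By inclusion–exclusion:
Individual areas: |P| = 6, |Q| = 12.
|P∩Q|: x∈[4,6], y∈[3,4] → 2·1 = 2.
|P ∪ Q| = 18 − 2 = 16.00.

16.00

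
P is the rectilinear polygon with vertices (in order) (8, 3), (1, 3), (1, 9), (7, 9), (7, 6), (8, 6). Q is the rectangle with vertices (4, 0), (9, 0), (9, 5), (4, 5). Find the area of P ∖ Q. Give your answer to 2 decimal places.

|P| = 39, |P∩Q| = 8.
|P ∖ Q| = |P| − |P∩Q| = 39 − 8 = 31.00.

31.00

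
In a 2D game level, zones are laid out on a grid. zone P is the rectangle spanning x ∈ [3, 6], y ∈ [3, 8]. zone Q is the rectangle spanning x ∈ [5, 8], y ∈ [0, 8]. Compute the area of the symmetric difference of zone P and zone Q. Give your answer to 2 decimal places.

29.00

|zone P∩zone Q|: x∈[5,6], y∈[3,8] → 1·5 = 5.
|zone P △ zone Q| = |zone P| + |zone Q| − 2·|zone P∩zone Q| = 15 + 24 − 10 = 29.00.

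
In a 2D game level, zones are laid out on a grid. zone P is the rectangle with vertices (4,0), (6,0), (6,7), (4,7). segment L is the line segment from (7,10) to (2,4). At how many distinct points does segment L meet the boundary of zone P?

The segment meets the boundary at (4,6.4), (4.5,7).

2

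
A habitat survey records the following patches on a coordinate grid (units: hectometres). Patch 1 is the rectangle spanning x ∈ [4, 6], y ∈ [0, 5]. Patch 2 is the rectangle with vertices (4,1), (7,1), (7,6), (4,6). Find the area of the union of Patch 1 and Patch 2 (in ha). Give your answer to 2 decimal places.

17.00

By inclusion–exclusion:
Individual areas: |Patch 1| = 10, |Patch 2| = 15.
|Patch 1∩Patch 2|: x∈[4,6], y∈[1,5] → 2·4 = 8.
|Patch 1 ∪ Patch 2| = 25 − 8 = 17.00.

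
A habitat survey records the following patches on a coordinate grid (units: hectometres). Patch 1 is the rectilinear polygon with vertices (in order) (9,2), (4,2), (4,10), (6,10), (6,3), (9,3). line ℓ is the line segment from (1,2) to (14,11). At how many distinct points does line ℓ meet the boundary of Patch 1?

2

The segment meets the boundary at (6,5.462), (4,4.077).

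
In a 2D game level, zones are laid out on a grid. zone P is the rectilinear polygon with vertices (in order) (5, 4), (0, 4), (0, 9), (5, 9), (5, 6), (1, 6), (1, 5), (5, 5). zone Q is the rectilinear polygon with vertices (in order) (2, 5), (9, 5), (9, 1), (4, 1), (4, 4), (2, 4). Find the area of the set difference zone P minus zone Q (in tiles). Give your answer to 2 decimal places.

18.00

|zone P| = 21, |zone P∩zone Q| = 3.
|zone P ∖ zone Q| = |zone P| − |zone P∩zone Q| = 21 − 3 = 18.00.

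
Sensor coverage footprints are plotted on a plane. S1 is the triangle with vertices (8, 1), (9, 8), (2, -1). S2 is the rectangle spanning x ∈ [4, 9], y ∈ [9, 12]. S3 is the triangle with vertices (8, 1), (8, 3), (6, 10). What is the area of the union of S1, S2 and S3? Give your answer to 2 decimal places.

By inclusion–exclusion:
Individual areas: |S1| = 20, |S2| = 15, |S3| = 2.
|S1∩S2| = 0.
|S1∩S3| = 1.3805.
|S2∩S3| = 0.0317.
|S1∩S2∩S3| = 0.
|S1 ∪ S2 ∪ S3| = 37 − 1.4123 + 0 = 35.59.

35.59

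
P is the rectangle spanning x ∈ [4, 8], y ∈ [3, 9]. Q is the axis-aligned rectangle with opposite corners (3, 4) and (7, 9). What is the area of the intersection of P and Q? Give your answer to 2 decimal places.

15.00

|P∩Q|: x∈[4,7], y∈[4,9] → 3·5 = 15.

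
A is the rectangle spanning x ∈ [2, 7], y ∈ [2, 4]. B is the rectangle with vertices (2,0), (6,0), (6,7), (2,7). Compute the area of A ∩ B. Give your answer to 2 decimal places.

8.00

|A∩B|: x∈[2,6], y∈[2,4] → 4·2 = 8.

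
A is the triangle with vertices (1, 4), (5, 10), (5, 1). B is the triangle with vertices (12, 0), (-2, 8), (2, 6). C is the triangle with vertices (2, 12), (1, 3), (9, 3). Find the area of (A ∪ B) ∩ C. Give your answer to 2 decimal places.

15.24

|A ∪ B| = 19.3199.
|(A ∪ B) ∩ C| = 15.24.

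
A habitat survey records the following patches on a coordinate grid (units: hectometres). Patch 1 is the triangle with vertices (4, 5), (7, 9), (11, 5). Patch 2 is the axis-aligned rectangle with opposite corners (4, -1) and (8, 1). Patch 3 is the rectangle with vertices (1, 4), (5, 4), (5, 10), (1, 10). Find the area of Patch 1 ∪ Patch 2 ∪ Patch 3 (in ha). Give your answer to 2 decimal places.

45.33

By inclusion–exclusion:
Individual areas: |Patch 1| = 14, |Patch 2| = 8, |Patch 3| = 24.
|Patch 1∩Patch 2| = 0.
|Patch 1∩Patch 3| = 0.6667.
|Patch 2∩Patch 3| = 0 (no overlap).
|Patch 1∩Patch 2∩Patch 3| = 0.
|Patch 1 ∪ Patch 2 ∪ Patch 3| = 46 − 0.6667 + 0 = 45.33.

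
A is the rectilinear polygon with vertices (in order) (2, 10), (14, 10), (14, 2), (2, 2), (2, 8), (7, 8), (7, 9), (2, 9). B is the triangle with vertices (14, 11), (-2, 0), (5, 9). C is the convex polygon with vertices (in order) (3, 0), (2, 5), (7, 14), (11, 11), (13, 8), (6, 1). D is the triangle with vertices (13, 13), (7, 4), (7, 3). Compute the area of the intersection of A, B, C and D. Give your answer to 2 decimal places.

The intersection is the polygon with vertices (11.2,10), (10.255,8.425), (9.692,8.039), (11,10).
By the shoelace formula its area is 0.46.

0.46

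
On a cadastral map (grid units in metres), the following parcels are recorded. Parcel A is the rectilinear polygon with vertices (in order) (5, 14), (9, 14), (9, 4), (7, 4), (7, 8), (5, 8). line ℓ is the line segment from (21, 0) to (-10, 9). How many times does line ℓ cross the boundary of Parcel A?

The segment meets the boundary at (7,4.065), (7.222,4).

2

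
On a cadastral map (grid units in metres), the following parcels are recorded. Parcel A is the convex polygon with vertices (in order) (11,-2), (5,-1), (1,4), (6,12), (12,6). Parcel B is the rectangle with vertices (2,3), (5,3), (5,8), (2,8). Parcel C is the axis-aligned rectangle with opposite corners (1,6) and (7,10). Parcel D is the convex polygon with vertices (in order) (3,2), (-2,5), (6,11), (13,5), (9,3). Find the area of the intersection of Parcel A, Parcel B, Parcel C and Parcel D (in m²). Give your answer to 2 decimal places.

The intersection is the polygon with vertices (5,6), (2.25,6), (3.5,8), (5,8).
By the shoelace formula its area is 4.25.

4.25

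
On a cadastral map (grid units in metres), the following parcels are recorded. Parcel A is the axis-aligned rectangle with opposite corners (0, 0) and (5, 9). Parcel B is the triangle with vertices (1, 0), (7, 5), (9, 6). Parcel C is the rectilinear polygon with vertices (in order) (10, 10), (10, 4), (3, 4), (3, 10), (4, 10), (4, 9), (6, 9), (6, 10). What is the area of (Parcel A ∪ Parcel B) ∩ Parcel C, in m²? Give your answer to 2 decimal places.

|Parcel A ∪ Parcel B| = 46.3333.
|(Parcel A ∪ Parcel B) ∩ Parcel C| = 10.93.

10.93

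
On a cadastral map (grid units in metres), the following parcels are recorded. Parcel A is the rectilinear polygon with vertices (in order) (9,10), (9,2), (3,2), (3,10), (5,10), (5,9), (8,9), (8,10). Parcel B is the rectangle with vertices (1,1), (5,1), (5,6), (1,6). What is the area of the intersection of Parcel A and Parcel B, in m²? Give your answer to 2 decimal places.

8.00

The intersection is the polygon with vertices (3,2), (3,6), (5,6), (5,2).
By the shoelace formula its area is 8.00.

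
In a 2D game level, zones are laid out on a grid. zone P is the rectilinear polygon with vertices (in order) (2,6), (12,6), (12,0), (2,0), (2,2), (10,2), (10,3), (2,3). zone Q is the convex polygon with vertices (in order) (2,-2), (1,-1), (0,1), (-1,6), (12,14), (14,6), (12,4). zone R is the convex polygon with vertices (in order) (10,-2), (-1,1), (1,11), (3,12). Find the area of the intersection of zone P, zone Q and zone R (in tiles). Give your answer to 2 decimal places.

24.09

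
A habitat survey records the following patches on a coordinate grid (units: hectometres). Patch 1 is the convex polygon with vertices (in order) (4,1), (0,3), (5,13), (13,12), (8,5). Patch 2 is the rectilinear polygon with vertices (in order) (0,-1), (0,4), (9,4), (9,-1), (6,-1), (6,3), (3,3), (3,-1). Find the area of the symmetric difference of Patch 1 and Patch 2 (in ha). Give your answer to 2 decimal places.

|Patch 1| = 77.5, |Patch 2| = 33, |Patch 1∩Patch 2| = 8.5.
|Patch 1 △ Patch 2| = |Patch 1| + |Patch 2| − 2·|Patch 1∩Patch 2| = 77.5 + 33 − 17 = 93.50.

93.50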